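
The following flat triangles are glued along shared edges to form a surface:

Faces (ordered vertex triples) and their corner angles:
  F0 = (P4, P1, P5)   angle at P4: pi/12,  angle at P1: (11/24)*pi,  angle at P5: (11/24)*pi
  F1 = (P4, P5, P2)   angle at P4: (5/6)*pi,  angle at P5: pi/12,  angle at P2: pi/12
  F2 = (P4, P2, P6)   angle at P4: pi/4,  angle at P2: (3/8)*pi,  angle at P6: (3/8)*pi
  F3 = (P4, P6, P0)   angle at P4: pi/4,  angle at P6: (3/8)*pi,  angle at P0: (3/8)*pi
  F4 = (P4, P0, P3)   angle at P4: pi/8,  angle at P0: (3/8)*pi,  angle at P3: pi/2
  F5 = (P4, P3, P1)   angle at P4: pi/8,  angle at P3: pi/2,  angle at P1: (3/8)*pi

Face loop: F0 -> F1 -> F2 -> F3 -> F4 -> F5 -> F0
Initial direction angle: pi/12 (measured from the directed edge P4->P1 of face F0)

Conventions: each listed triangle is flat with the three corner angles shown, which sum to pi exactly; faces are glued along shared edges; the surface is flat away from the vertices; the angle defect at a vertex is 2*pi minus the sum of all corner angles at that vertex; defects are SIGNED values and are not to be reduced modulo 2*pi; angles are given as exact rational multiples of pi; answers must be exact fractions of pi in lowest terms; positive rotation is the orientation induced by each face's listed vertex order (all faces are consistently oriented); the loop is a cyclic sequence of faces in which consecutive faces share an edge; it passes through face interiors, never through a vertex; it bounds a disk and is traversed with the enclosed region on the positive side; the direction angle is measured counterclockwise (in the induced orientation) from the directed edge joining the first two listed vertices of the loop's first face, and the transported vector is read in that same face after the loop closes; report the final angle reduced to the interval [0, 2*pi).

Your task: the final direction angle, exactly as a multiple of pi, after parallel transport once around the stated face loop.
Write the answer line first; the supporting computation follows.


Answer: final direction angle = (5/12)*pi

enclosed vertex P4: corner angles sum to (5/3)*pi, defect = 2*pi - (5/3)*pi = pi/3
holonomy = initial angle + sum of enclosed defects (mod 2*pi), positive in the induced orientation
final angle = pi/12 + pi/3 = (5/12)*pi (mod 2*pi)


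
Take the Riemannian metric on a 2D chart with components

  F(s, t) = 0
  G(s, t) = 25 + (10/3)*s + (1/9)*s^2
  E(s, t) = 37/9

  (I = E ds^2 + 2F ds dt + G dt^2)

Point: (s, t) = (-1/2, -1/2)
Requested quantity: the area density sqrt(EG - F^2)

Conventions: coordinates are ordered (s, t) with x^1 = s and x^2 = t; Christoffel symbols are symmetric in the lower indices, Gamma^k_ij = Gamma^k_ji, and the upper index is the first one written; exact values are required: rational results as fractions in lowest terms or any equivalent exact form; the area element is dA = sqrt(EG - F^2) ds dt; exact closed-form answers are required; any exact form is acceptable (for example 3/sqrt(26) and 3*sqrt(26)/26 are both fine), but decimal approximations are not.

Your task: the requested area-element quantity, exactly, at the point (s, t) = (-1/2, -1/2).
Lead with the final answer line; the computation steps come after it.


Answer: sqrt(EG - F^2) = 29*sqrt(37)/18

E = 37/9, F = 0, G = 841/36; EG - F^2 = 31117/324


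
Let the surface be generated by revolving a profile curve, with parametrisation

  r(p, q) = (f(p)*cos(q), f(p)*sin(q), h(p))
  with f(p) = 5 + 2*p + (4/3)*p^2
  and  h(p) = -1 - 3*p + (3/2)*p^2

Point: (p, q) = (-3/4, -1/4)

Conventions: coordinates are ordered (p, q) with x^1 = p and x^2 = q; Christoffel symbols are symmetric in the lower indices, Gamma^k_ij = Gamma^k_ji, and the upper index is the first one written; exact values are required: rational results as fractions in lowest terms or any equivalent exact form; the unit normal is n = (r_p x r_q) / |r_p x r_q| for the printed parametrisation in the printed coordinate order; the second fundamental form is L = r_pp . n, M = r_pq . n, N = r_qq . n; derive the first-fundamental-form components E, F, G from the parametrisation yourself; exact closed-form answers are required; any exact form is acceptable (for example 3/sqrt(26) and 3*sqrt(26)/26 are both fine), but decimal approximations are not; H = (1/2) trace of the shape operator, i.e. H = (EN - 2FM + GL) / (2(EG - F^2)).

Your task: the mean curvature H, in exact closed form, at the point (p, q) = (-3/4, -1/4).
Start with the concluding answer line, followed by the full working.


Answer: H = -1558/22491

f = 17/4, f' = 0, f'' = 8/3, h' = -21/4, h'' = 3
E = 441/16, F = 0, G = 289/16; answer radicand W^2 = 441/16
unnormalised second-form numerators: l = 14, m = 0, n = -357/16; L = l/sqrt(441/16), and similarly M = m/sqrt(W^2), N = n/sqrt(W^2)
H = (E*n - 2*F*m + G*l) / (2*(EG - F^2)*sqrt(W^2)); E*n - 2*F*m + G*l = -92701/256, EG - F^2 = 127449/256, so H = (-779/2142)/sqrt(441/16)


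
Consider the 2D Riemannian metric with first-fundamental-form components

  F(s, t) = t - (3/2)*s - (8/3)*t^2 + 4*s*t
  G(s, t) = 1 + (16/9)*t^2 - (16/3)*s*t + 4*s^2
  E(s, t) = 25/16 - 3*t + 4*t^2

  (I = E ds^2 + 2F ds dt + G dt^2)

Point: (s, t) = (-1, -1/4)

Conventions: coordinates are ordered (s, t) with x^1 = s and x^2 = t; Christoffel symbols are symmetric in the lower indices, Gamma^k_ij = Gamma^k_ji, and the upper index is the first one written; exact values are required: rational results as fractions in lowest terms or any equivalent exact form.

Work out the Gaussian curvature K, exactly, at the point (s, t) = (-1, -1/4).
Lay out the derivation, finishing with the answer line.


E = 41/16, F = 25/12, G = 34/9, EG - F^2 = 769/144 at the point
E_s = 0, E_t = -5, F_s = -5/2, F_t = -5/3, G_s = -20/3, G_t = 40/9
E_tt = 8, F_st = 4, G_ss = 8
Apply the Brioschi formula K = (det M1 - det M2)/(EG - F^2)^2 over the derivative matrices of E, F, G.
M1 = [[-E_tt/2 + F_st - G_ss/2, E_s/2, F_s - E_t/2], [F_t - G_s/2, E, F], [G_t/2, F, G]] = [[-4, 0, 0], [5/3, 41/16, 25/12], [20/9, 25/12, 34/9]]; det M1 = -769/36
M2 = [[0, E_t/2, G_s/2], [E_t/2, E, F], [G_s/2, F, G]] = [[0, -5/2, -10/3], [-5/2, 41/16, 25/12], [-10/3, 25/12, 34/9]]; det M2 = -625/36
det M1 - det M2 = -4; K = -4 / (769/144)^2 = -82944/591361

Answer: K = -82944/591361


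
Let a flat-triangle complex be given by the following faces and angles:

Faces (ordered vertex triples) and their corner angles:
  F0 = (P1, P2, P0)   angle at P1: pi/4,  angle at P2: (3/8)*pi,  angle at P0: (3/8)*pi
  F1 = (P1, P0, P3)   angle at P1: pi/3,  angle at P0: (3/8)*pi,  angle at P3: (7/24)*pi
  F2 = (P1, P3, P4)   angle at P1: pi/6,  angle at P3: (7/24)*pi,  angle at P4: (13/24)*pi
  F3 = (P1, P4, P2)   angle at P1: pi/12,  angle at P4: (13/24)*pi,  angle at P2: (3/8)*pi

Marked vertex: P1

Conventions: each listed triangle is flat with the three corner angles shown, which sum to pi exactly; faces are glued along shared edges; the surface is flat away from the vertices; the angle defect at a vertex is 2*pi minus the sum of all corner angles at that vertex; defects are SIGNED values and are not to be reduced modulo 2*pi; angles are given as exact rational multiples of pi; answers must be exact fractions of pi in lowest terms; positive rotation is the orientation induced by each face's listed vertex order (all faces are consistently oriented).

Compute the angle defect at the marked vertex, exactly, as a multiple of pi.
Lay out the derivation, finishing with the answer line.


Sum of corner angles at P1: (5/6)*pi
defect = 2*pi - (5/6)*pi

Answer: defect(P1) = (7/6)*pi


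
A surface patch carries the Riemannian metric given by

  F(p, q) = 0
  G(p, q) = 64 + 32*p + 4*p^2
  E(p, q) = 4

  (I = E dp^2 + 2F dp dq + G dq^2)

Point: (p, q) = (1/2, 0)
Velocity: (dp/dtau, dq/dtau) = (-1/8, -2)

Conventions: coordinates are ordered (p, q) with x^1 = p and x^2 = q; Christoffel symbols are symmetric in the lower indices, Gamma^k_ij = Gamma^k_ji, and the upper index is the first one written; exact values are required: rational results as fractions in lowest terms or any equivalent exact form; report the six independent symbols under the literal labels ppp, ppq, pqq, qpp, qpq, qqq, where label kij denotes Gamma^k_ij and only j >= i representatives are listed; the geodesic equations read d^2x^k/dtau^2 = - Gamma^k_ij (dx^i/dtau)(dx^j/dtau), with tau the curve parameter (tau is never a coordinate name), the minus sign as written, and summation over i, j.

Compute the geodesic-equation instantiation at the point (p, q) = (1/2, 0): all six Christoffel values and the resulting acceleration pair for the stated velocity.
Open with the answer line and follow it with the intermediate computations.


Answer: Gamma_ppp = 0, Gamma_ppq = 0, Gamma_pqq = -9/2, Gamma_qpp = 0, Gamma_qpq = 2/9, Gamma_qqq = 0; accelerations (d^2p/dtau^2, d^2q/dtau^2) = (18, -1/9)

E = 4, F = 0, G = 81 at the point
E_p = 0, E_q = 0, F_p = 0, F_q = 0, G_p = 36, G_q = 0
EG - F^2 = 324;  g^inv = (1/324) * [[81, 0], [0, 4]]
first-kind symbols [ij,l] = (1/2)(d_i g_jl + d_j g_il - d_l g_ij): [pp,p] = E_p/2 = 0, [pp,q] = F_p - E_q/2 = 0, [pq,p] = E_q/2 = 0, [pq,q] = G_p/2 = 18, [qq,p] = F_q - G_p/2 = -18, [qq,q] = G_q/2 = 0
Gamma^p_ij = (G*[ij,p] - F*[ij,q])/(EG - F^2), Gamma^q_ij = (E*[ij,q] - F*[ij,p])/(EG - F^2)
Gamma_ppp = 0, Gamma_ppq = 0, Gamma_pqq = -9/2, Gamma_qpp = 0, Gamma_qpq = 2/9, Gamma_qqq = 0
d^2p/dtau^2 = -(Gamma_ppp*(-1/8)^2 + 2*Gamma_ppq*(-1/8)*(-2) + Gamma_pqq*(-2)^2) = 18
d^2q/dtau^2 = -(Gamma_qpp*(-1/8)^2 + 2*Gamma_qpq*(-1/8)*(-2) + Gamma_qqq*(-2)^2) = -1/9


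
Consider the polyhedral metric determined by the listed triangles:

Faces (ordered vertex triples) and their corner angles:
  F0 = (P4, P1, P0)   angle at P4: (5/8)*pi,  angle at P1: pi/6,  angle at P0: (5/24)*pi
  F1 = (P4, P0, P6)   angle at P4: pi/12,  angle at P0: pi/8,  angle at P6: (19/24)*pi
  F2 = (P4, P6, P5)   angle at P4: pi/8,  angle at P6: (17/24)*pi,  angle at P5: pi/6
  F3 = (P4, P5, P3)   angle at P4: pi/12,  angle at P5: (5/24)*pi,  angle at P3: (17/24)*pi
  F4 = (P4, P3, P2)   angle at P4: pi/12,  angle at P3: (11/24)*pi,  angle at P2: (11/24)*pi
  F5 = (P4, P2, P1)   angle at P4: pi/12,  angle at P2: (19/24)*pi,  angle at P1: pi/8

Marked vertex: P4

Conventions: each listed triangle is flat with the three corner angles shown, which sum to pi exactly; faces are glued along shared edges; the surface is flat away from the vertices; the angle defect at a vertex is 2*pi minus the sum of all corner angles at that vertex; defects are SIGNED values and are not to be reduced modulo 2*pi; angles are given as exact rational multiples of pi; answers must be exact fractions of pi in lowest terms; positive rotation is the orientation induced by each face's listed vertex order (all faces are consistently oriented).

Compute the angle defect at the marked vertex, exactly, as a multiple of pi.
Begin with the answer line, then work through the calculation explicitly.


Answer: defect(P4) = (11/12)*pi

Sum of corner angles at P4: (13/12)*pi
defect = 2*pi - (13/12)*pi


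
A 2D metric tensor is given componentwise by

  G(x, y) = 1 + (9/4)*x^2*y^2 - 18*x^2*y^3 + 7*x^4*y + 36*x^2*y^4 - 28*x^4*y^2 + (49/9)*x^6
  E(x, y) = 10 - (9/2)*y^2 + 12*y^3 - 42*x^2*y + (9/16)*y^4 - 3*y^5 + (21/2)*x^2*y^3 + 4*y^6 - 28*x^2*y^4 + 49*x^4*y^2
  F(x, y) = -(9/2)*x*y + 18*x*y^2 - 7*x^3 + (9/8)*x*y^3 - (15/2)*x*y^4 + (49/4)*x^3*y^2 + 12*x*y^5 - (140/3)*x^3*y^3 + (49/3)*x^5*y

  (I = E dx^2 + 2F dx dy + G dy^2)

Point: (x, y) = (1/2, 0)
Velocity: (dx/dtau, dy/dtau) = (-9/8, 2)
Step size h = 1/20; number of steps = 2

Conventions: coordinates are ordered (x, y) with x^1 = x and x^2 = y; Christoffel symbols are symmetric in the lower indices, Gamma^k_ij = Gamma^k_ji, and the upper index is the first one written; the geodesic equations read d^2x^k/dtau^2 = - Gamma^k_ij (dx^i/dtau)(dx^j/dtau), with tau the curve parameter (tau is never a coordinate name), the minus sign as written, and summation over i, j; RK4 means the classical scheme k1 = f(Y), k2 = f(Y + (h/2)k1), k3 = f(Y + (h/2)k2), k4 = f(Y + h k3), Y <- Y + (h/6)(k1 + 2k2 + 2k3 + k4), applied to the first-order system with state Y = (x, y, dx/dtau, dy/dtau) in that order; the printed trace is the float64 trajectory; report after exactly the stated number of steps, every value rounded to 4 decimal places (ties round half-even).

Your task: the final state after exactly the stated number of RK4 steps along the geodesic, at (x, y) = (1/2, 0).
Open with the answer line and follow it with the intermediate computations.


Answer: x = 0.3793, y = 0.2007, dx/dtau = -1.2925, dy/dtau = 2.0136

f(Y) = (dx/dtau, dy/dtau, -Gamma^x_ij Y'^i Y'^j, -Gamma^y_ij Y'^i Y'^j) with the Gammas evaluated at the stage position; h = 0.050000; intermediate values shown to 6 dp
step 0: x = 0.5000, y = 0.0000, dx/dtau = -1.1250, dy/dtau = 2.0000
step 1:
  k1: at (x, y) = (0.500000, 0.000000), (dx/dtau, dy/dtau) = (-1.125000, 2.000000); Gamma_xxx = 0.000000, Gamma_xxy = -0.520572, Gamma_xyy = -0.223102, Gamma_yxx = 0.000000, Gamma_yxy = 0.050611, Gamma_yyy = 0.021690; k1 = (-1.125000, 2.000000, -1.450164, 0.140988)
  k2: at (x, y) = (0.471875, 0.050000), (dx/dtau, dy/dtau) = (-1.161254, 2.003525); Gamma_xxx = -0.100446, Gamma_xxy = -0.492224, Gamma_xyy = -0.129145, Gamma_yxx = 0.009406, Gamma_yxy = 0.046093, Gamma_yyy = 0.012093; k2 = (-1.161254, 2.003525, -1.636566, 0.153252)
  k3: at (x, y) = (0.470969, 0.050088), (dx/dtau, dy/dtau) = (-1.165914, 2.003831); Gamma_xxx = -0.100434, Gamma_xxy = -0.490449, Gamma_xyy = -0.128750, Gamma_yxx = 0.009355, Gamma_yxy = 0.045685, Gamma_yyy = 0.011993; k3 = (-1.165914, 2.003831, -1.638165, 0.152593)
  k4: at (x, y) = (0.441704, 0.100192), (dx/dtau, dy/dtau) = (-1.206908, 2.007630); Gamma_xxx = -0.191943, Gamma_xxy = -0.450999, Gamma_xyy = -0.040737, Gamma_yxx = 0.016178, Gamma_yxy = 0.038013, Gamma_yyy = 0.003434; k4 = (-1.206908, 2.007630, -1.741781, 0.146808)
  Y <- Y + (h/6)(k1 + 2k2 + 2k3 + k4): x = 0.4418, y = 0.1002, dx/dtau = -1.2062, dy/dtau = 2.0075
step 2:
  k1: at (x, y) = (0.441781, 0.100186), (dx/dtau, dy/dtau) = (-1.206178, 2.007496); Gamma_xxx = -0.191967, Gamma_xxy = -0.451149, Gamma_xyy = -0.040754, Gamma_yxx = 0.016188, Gamma_yxy = 0.038044, Gamma_yyy = 0.003437; k1 = (-1.206178, 2.007496, -1.741296, 0.146837)
  k2: at (x, y) = (0.411627, 0.150374), (dx/dtau, dy/dtau) = (-1.249711, 2.011167); Gamma_xxx = -0.272389, Gamma_xxy = -0.401068, Gamma_xyy = 0.039396, Gamma_yxx = 0.019351, Gamma_yxy = 0.028493, Gamma_yyy = -0.002799; k2 = (-1.249711, 2.011167, -1.750009, 0.124326)
  k3: at (x, y) = (0.410539, 0.150465), (dx/dtau, dy/dtau) = (-1.249929, 2.010604); Gamma_xxx = -0.271791, Gamma_xxy = -0.399026, Gamma_xyy = 0.039428, Gamma_yxx = 0.019168, Gamma_yxy = 0.028142, Gamma_yyy = -0.002781; k3 = (-1.249929, 2.010604, -1.740354, 0.122740)
  k4: at (x, y) = (0.379285, 0.200716), (dx/dtau, dy/dtau) = (-1.293196, 2.013633); Gamma_xxx = -0.338230, Gamma_xxy = -0.338404, Gamma_xyy = 0.109363, Gamma_yxx = 0.018203, Gamma_yxy = 0.018213, Gamma_yyy = -0.005886; k4 = (-1.293196, 2.013633, -1.640221, 0.088276)
  Y <- Y + (h/6)(k1 + 2k2 + 2k3 + k4): x = 0.3793, y = 0.2007, dx/dtau = -1.2925, dy/dtau = 2.0136


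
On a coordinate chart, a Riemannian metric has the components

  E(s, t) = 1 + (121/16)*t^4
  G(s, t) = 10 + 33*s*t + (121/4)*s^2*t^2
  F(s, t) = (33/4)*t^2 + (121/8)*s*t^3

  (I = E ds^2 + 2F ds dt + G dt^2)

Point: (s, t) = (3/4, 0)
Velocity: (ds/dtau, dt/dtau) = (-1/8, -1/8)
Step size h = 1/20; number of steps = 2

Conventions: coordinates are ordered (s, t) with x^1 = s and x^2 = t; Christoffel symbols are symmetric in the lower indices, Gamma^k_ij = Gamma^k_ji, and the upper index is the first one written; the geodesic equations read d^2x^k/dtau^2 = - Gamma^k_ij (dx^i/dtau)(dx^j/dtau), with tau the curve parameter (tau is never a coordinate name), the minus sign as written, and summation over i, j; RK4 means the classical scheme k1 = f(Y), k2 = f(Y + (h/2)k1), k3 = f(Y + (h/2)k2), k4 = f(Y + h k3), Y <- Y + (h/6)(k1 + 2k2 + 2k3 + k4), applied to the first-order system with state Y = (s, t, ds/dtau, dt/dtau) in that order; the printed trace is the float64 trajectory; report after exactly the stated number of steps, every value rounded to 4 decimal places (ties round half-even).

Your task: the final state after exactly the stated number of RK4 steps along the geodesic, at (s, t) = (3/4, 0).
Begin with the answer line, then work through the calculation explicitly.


Answer: s = 0.7375, t = -0.0126, ds/dtau = -0.1250, dt/dtau = -0.1269

f(Y) = (ds/dtau, dt/dtau, -Gamma^s_ij Y'^i Y'^j, -Gamma^t_ij Y'^i Y'^j) with the Gammas evaluated at the stage position; h = 0.050000; intermediate values shown to 6 dp
step 0: s = 0.7500, t = 0.0000, ds/dtau = -0.1250, dt/dtau = -0.1250
step 1:
  k1: at (s, t) = (0.750000, 0.000000), (ds/dtau, dt/dtau) = (-0.125000, -0.125000); Gamma_sss = 0.000000, Gamma_sst = 0.000000, Gamma_stt = 0.000000, Gamma_tss = 0.000000, Gamma_tst = 0.000000, Gamma_ttt = 1.237500; k1 = (-0.125000, -0.125000, 0.000000, -0.019336)
  k2: at (s, t) = (0.746875, -0.003125), (ds/dtau, dt/dtau) = (-0.125000, -0.125483); Gamma_sss = 0.000000, Gamma_sst = 0.000000, Gamma_stt = 0.000011, Gamma_tss = 0.000000, Gamma_tst = -0.005174, Gamma_ttt = 1.236574; k2 = (-0.125000, -0.125483, 0.000000, -0.019309)
  k3: at (s, t) = (0.746875, -0.003137), (ds/dtau, dt/dtau) = (-0.125000, -0.125483); Gamma_sss = 0.000000, Gamma_sst = 0.000000, Gamma_stt = 0.000011, Gamma_tss = 0.000000, Gamma_tst = -0.005194, Gamma_ttt = 1.236591; k3 = (-0.125000, -0.125483, 0.000000, -0.019308)
  k4: at (s, t) = (0.743750, -0.006274), (ds/dtau, dt/dtau) = (-0.125000, -0.125965); Gamma_sss = 0.000000, Gamma_sst = 0.000000, Gamma_stt = 0.000045, Gamma_tss = 0.000000, Gamma_tst = -0.010424, Gamma_ttt = 1.235635; k4 = (-0.125000, -0.125965, -0.000001, -0.019278)
  Y <- Y + (h/6)(k1 + 2k2 + 2k3 + k4): s = 0.7437, t = -0.0063, ds/dtau = -0.1250, dt/dtau = -0.1260
step 2:
  k1: at (s, t) = (0.743750, -0.006274), (ds/dtau, dt/dtau) = (-0.125000, -0.125965); Gamma_sss = 0.000000, Gamma_sst = 0.000000, Gamma_stt = 0.000045, Gamma_tss = 0.000000, Gamma_tst = -0.010424, Gamma_ttt = 1.235635; k1 = (-0.125000, -0.125965, -0.000001, -0.019278)
  k2: at (s, t) = (0.740625, -0.009423), (ds/dtau, dt/dtau) = (-0.125000, -0.126447); Gamma_sss = 0.000000, Gamma_sst = -0.000001, Gamma_stt = 0.000102, Gamma_tss = 0.000000, Gamma_tst = -0.015709, Gamma_ttt = 1.234649; k2 = (-0.125000, -0.126447, -0.000002, -0.019244)
  k3: at (s, t) = (0.740625, -0.009435), (ds/dtau, dt/dtau) = (-0.125000, -0.126447); Gamma_sss = 0.000000, Gamma_sst = -0.000001, Gamma_stt = 0.000102, Gamma_tss = 0.000000, Gamma_tst = -0.015729, Gamma_ttt = 1.234665; k3 = (-0.125000, -0.126447, -0.000002, -0.019243)
  k4: at (s, t) = (0.737500, -0.012596), (ds/dtau, dt/dtau) = (-0.125000, -0.126928); Gamma_sss = 0.000000, Gamma_sst = -0.000003, Gamma_stt = 0.000183, Gamma_tss = 0.000000, Gamma_tst = -0.021071, Gamma_ttt = 1.233647; k4 = (-0.125000, -0.126928, -0.000003, -0.019206)
  Y <- Y + (h/6)(k1 + 2k2 + 2k3 + k4): s = 0.7375, t = -0.0126, ds/dtau = -0.1250, dt/dtau = -0.1269


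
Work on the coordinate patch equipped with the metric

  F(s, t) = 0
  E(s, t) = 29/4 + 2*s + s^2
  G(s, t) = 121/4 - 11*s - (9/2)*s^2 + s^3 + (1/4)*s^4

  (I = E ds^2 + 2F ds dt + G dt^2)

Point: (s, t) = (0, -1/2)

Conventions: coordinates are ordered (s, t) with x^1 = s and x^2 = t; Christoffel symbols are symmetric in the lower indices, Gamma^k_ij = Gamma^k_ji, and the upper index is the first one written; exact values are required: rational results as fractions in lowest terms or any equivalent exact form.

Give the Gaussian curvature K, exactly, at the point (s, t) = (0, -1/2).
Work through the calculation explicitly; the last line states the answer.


E = 29/4, F = 0, G = 121/4, EG - F^2 = 3509/16 at the point
E_s = 2, E_t = 0, F_s = 0, F_t = 0, G_s = -11, G_t = 0
E_tt = 0, F_st = 0, G_ss = -9
Compute both Brioschi determinants and normalise by (EG - F^2)^2.
M1 = [[-E_tt/2 + F_st - G_ss/2, E_s/2, F_s - E_t/2], [F_t - G_s/2, E, F], [G_t/2, F, G]] = [[9/2, 1, 0], [11/2, 29/4, 0], [0, 0, 121/4]]; det M1 = 26257/32
M2 = [[0, E_t/2, G_s/2], [E_t/2, E, F], [G_s/2, F, G]] = [[0, 0, -11/2], [0, 29/4, 0], [-11/2, 0, 121/4]]; det M2 = -3509/16
det M1 - det M2 = 33275/32; K = 33275/32 / (3509/16)^2 = 200/9251

Answer: K = 200/9251


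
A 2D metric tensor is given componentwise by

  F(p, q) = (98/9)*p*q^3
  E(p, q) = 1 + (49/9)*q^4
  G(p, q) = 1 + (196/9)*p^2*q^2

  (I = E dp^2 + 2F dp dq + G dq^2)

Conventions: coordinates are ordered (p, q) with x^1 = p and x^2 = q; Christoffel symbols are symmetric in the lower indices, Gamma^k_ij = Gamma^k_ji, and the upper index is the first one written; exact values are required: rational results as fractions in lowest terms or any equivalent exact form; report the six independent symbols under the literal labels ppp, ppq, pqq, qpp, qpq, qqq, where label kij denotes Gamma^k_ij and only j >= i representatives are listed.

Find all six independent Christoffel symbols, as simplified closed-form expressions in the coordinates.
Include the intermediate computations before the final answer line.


E = 1 + (49/9)*q^4; F = (98/9)*p*q^3; G = 1 + (196/9)*p^2*q^2
Gamma^k_ij = (1/2) g^{kl} (d_i g_jl + d_j g_il - d_l g_ij), with g^inv = (1/(EG-F^2)) [[G, -F], [-F, E]]
first partials: E_p = 0, E_q = (196/9)*q^3, F_p = (98/9)*q^3, F_q = (98/3)*p*q^2, G_p = (392/9)*p*q^2, G_q = (392/9)*p^2*q
D = EG - F^2 = 1 + (49/9)*q^4 + (196/9)*p^2*q^2
expanded: Gamma^p_pp = (G E_p - 2F F_p + F E_q)/(2D), Gamma^p_pq = (G E_q - F G_p)/(2D), Gamma^p_qq = (2G F_q - G G_p - F G_q)/(2D), Gamma^q_pp = (2E F_p - E E_q - F E_p)/(2D), Gamma^q_pq = (E G_p - F E_q)/(2D), Gamma^q_qq = (E G_q - 2F F_q + F G_p)/(2D); substitute and cancel common factors

Answer: Gamma_ppp = 0, Gamma_ppq = 98*q^3/(196*p^2*q^2 + 49*q^4 + 9), Gamma_pqq = 98*p*q^2/(196*p^2*q^2 + 49*q^4 + 9), Gamma_qpp = 0, Gamma_qpq = 196*p*q^2/(196*p^2*q^2 + 49*q^4 + 9), Gamma_qqq = 196*p^2*q/(196*p^2*q^2 + 49*q^4 + 9)


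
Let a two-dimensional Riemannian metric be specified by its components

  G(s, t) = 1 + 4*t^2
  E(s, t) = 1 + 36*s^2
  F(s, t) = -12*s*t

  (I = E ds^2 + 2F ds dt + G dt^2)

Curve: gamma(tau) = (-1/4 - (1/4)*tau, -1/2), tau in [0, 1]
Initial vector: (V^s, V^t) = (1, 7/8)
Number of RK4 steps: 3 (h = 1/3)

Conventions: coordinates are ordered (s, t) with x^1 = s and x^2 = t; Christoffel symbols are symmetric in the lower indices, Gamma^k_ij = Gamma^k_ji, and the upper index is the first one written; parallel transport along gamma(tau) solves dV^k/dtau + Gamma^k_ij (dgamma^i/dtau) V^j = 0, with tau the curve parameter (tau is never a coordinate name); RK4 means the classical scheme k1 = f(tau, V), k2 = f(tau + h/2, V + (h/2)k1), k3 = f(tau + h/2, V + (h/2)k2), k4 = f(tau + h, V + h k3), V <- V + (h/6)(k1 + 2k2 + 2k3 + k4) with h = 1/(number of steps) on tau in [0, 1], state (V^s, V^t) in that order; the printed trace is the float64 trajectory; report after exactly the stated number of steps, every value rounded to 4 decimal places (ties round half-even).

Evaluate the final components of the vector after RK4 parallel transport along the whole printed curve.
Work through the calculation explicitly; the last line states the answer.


gamma'(tau) = (-1/4, 0); f(tau, V)^k = -Gamma^k_ij(gamma(tau)) gamma'^i(tau) V^j; h = 1/3; intermediate values shown to 6 dp
curve data and Christoffel symbols at the stage parameters:
  tau = 0.000000: gamma = (-0.250000, -0.500000), gamma' = (-0.250000, 0.000000); Gamma_sss = -2.117647, Gamma_sst = 0.000000, Gamma_stt = 0.705882, Gamma_tss = 1.411765, Gamma_tst = 0.000000, Gamma_ttt = -0.470588
  tau = 0.166667: gamma = (-0.291667, -0.500000), gamma' = (-0.250000, 0.000000); Gamma_sss = -2.074074, Gamma_sst = 0.000000, Gamma_stt = 0.691358, Gamma_tss = 1.185185, Gamma_tst = 0.000000, Gamma_ttt = -0.395062
  tau = 0.333333: gamma = (-0.333333, -0.500000), gamma' = (-0.250000, 0.000000); Gamma_sss = -2.000000, Gamma_sst = 0.000000, Gamma_stt = 0.666667, Gamma_tss = 1.000000, Gamma_tst = 0.000000, Gamma_ttt = -0.333333
  tau = 0.500000: gamma = (-0.375000, -0.500000), gamma' = (-0.250000, 0.000000); Gamma_sss = -1.911504, Gamma_sst = 0.000000, Gamma_stt = 0.637168, Gamma_tss = 0.849558, Gamma_tst = 0.000000, Gamma_ttt = -0.283186
  tau = 0.666667: gamma = (-0.416667, -0.500000), gamma' = (-0.250000, 0.000000); Gamma_sss = -1.818182, Gamma_sst = 0.000000, Gamma_stt = 0.606061, Gamma_tss = 0.727273, Gamma_tst = 0.000000, Gamma_ttt = -0.242424
  tau = 0.833333: gamma = (-0.458333, -0.500000), gamma' = (-0.250000, 0.000000); Gamma_sss = -1.725490, Gamma_sst = 0.000000, Gamma_stt = 0.575163, Gamma_tss = 0.627451, Gamma_tst = 0.000000, Gamma_ttt = -0.209150
  tau = 1.000000: gamma = (-0.500000, -0.500000), gamma' = (-0.250000, 0.000000); Gamma_sss = -1.636364, Gamma_sst = 0.000000, Gamma_stt = 0.545455, Gamma_tss = 0.545455, Gamma_tst = 0.000000, Gamma_ttt = -0.181818
step 0: V^s = 1.0000, V^t = 0.8750
step 1: k1 = (-0.529412, 0.352941), k2 = (-0.472767, 0.270153), k3 = (-0.477662, 0.272950), k4 = (-0.420390, 0.210195); V <- V + (h/6)(k1 + 2k2 + 2k3 + k4): V^s = 0.8416, V^t = 0.9666
step 2: k1 = (-0.420815, 0.210408), k2 = (-0.368679, 0.163857), k3 = (-0.372831, 0.165703), k4 = (-0.326070, 0.130428); V <- V + (h/6)(k1 + 2k2 + 2k3 + k4): V^s = 0.7177, V^t = 1.0222
step 3: k1 = (-0.326248, 0.130499), k2 = (-0.286160, 0.104058), k3 = (-0.289043, 0.105106), k4 = (-0.254209, 0.084736); V <- V + (h/6)(k1 + 2k2 + 2k3 + k4): V^s = 0.6216, V^t = 1.0574

Answer: V^s = 0.6216, V^t = 1.0574


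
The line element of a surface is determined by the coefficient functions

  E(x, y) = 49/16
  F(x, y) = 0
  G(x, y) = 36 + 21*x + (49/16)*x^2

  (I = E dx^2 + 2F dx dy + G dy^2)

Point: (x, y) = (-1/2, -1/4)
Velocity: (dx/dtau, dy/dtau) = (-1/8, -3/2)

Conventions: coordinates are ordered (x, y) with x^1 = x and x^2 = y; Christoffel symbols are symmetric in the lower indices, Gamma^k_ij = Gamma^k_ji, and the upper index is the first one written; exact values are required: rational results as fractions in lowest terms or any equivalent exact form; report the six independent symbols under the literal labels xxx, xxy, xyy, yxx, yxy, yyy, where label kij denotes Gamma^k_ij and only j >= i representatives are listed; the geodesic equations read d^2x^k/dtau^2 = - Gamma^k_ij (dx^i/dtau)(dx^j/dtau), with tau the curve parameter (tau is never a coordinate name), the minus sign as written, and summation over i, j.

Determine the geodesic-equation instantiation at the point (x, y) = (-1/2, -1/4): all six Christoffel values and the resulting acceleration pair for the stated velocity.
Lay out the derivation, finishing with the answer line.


E = 49/16, F = 0, G = 1681/64 at the point
E_x = 0, E_y = 0, F_x = 0, F_y = 0, G_x = 287/16, G_y = 0
EG - F^2 = 82369/1024;  g^inv = (1024/82369) * [[1681/64, 0], [0, 49/16]]
first-kind symbols [ij,l] = (1/2)(d_i g_jl + d_j g_il - d_l g_ij): [xx,x] = E_x/2 = 0, [xx,y] = F_x - E_y/2 = 0, [xy,x] = E_y/2 = 0, [xy,y] = G_x/2 = 287/32, [yy,x] = F_y - G_x/2 = -287/32, [yy,y] = G_y/2 = 0
Gamma^x_ij = (G*[ij,x] - F*[ij,y])/(EG - F^2), Gamma^y_ij = (E*[ij,y] - F*[ij,x])/(EG - F^2)
Gamma_xxx = 0, Gamma_xxy = 0, Gamma_xyy = -41/14, Gamma_yxx = 0, Gamma_yxy = 14/41, Gamma_yyy = 0
d^2x/dtau^2 = -(Gamma_xxx*(-1/8)^2 + 2*Gamma_xxy*(-1/8)*(-3/2) + Gamma_xyy*(-3/2)^2) = 369/56
d^2y/dtau^2 = -(Gamma_yxx*(-1/8)^2 + 2*Gamma_yxy*(-1/8)*(-3/2) + Gamma_yyy*(-3/2)^2) = -21/164

Answer: Gamma_xxx = 0, Gamma_xxy = 0, Gamma_xyy = -41/14, Gamma_yxx = 0, Gamma_yxy = 14/41, Gamma_yyy = 0; accelerations (d^2x/dtau^2, d^2y/dtau^2) = (369/56, -21/164)


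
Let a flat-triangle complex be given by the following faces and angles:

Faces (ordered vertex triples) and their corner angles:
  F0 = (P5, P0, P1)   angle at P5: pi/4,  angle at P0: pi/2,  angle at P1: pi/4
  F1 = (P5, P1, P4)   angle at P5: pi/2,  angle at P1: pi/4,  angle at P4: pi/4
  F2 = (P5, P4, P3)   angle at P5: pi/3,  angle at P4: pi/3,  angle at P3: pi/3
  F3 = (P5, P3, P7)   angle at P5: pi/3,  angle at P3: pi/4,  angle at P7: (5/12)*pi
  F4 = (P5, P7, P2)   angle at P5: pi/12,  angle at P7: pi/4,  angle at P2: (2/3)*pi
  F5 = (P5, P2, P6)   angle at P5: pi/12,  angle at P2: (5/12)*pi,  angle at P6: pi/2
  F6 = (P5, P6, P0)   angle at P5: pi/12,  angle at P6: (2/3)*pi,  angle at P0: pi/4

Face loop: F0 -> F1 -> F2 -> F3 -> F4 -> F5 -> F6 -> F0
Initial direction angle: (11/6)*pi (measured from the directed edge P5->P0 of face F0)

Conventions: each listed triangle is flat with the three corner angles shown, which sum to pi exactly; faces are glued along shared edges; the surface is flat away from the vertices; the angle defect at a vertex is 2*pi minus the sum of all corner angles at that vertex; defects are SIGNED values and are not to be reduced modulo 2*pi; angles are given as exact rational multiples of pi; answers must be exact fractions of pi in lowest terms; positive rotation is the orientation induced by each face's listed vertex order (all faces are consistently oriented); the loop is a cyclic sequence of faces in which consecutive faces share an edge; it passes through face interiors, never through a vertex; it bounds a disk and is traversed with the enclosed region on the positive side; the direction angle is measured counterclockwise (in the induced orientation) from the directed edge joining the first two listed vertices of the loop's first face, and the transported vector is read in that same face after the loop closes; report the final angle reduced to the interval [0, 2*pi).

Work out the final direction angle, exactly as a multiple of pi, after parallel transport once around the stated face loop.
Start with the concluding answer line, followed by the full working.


Answer: final direction angle = pi/6

enclosed vertex P5: corner angles sum to (5/3)*pi, defect = 2*pi - (5/3)*pi = pi/3
the rotation equals the total enclosed defect, so the final angle is initial + defects (mod 2*pi)
final angle = (11/6)*pi + pi/3 = pi/6 (mod 2*pi)


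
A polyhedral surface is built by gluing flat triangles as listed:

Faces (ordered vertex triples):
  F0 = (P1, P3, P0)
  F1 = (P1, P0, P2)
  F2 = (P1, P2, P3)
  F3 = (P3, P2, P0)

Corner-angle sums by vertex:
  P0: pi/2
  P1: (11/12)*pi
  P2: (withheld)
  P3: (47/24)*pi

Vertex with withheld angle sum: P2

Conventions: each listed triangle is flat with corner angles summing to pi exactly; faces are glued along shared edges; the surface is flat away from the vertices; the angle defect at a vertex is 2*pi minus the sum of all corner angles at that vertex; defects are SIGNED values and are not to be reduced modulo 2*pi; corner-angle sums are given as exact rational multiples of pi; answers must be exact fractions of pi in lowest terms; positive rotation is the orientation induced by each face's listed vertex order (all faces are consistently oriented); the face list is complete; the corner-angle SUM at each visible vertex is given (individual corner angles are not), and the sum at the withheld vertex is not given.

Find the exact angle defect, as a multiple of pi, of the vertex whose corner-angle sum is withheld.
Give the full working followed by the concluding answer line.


V = 4, E = 6, F = 4; chi = V - E + F = 2
Gauss-Bonnet: total defect = 2*pi*chi = 4*pi; visible defects sum to (21/8)*pi

Answer: defect(P2) = (11/8)*pi


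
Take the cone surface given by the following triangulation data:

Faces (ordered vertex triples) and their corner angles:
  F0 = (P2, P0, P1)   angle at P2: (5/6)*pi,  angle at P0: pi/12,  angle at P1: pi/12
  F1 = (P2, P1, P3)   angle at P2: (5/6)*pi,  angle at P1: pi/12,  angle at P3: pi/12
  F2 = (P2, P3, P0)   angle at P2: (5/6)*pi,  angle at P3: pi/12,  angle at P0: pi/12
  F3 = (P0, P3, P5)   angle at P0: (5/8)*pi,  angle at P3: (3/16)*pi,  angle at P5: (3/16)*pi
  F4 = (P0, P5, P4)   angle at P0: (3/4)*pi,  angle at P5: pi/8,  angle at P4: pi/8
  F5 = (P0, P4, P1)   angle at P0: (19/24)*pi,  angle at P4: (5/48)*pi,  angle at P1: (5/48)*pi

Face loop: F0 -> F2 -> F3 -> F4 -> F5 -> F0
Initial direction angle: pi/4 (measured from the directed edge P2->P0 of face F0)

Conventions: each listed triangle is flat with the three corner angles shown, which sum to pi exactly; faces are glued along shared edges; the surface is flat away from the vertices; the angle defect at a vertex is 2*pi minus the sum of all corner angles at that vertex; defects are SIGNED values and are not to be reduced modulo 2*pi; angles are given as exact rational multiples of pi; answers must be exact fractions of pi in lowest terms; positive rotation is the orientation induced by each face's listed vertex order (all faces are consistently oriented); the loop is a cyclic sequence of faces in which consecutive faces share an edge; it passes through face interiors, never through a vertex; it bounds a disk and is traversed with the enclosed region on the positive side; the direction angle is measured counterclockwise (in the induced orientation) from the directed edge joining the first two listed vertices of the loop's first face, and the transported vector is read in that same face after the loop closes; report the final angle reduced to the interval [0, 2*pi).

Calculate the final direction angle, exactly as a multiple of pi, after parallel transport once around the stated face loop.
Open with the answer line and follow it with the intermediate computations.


Answer: final direction angle = (23/12)*pi

enclosed vertex P0: corner angles sum to (7/3)*pi, defect = 2*pi - (7/3)*pi = -pi/3
holonomy = initial angle + sum of enclosed defects (mod 2*pi), positive in the induced orientation
final angle = pi/4 - pi/3 = (23/12)*pi (mod 2*pi)


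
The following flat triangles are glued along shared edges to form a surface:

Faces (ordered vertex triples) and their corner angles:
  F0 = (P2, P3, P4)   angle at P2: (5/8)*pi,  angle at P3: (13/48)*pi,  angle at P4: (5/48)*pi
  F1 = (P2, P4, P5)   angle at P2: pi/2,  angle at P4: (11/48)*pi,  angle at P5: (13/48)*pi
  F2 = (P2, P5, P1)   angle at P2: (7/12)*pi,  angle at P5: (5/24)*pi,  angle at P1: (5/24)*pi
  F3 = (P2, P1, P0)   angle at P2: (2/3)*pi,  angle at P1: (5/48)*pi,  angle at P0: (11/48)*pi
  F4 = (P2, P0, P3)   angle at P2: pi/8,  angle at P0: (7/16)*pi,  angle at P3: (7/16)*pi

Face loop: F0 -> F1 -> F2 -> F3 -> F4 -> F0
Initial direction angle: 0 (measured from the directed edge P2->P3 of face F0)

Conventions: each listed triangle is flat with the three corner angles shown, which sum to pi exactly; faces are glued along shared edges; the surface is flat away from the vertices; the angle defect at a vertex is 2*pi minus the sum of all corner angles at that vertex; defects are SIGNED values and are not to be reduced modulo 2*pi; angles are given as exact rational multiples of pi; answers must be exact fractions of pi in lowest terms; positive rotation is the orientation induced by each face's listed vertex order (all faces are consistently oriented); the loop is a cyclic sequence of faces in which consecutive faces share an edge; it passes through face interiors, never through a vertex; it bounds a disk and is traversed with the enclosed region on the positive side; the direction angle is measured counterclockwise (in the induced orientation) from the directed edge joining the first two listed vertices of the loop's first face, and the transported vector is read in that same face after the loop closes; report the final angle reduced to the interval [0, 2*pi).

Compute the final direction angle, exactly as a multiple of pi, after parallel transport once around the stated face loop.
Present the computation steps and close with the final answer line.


enclosed vertex P2: corner angles sum to (5/2)*pi, defect = 2*pi - (5/2)*pi = -pi/2
by Gauss-Bonnet the loop rotates the vector by the enclosed defect sum (positive orientation, mod 2*pi)
final angle = 0 - pi/2 = (3/2)*pi (mod 2*pi)

Answer: final direction angle = (3/2)*pi


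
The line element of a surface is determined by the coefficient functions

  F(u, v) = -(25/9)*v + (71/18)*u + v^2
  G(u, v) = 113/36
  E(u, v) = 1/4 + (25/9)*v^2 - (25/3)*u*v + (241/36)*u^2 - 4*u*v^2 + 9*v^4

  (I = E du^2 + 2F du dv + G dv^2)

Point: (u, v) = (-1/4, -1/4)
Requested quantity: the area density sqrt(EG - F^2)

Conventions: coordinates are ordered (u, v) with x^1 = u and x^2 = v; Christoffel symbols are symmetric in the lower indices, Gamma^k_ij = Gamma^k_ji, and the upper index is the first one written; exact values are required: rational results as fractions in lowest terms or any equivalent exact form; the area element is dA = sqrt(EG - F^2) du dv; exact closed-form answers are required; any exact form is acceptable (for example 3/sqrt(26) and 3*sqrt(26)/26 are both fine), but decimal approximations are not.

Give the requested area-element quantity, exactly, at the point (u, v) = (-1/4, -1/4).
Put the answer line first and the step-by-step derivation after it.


Answer: sqrt(EG - F^2) = sqrt(104689)/288

E = 965/2304, F = -11/48, G = 113/36; EG - F^2 = 104689/82944


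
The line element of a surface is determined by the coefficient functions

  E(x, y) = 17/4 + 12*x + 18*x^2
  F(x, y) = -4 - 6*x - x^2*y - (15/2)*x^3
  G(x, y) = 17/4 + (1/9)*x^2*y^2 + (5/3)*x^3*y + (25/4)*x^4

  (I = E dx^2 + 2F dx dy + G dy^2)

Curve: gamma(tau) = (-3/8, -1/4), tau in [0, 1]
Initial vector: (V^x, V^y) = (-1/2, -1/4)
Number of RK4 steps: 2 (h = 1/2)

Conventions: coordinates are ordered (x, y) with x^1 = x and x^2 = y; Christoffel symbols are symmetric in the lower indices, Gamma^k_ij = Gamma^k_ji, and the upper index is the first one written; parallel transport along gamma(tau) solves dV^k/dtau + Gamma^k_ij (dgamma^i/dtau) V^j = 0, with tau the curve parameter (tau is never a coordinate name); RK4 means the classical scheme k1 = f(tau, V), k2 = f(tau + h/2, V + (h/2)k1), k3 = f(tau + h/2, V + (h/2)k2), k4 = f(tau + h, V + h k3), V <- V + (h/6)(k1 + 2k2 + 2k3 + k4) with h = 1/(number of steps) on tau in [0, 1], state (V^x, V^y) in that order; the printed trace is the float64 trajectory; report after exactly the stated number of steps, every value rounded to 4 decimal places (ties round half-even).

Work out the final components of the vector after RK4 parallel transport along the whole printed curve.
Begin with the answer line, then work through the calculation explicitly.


Answer: V^x = -0.5000, V^y = -0.2500

gamma'(tau) = (0, 0); f(tau, V)^k = -Gamma^k_ij(gamma(tau)) gamma'^i(tau) V^j; h = 1/2; intermediate values shown to 6 dp
curve data and Christoffel symbols at the stage parameters:
  tau = 0.000000: gamma = (-0.375000, -0.250000), gamma' = (0.000000, 0.000000); Gamma_xxx = -1.886273, Gamma_xxy = -0.119324, Gamma_xyy = 0.315429, Gamma_yxx = -2.693067, Gamma_yxy = -0.206322, Gamma_yyy = 0.083771
  tau = 0.250000: gamma = (-0.375000, -0.250000), gamma' = (0.000000, 0.000000); Gamma_xxx = -1.886273, Gamma_xxy = -0.119324, Gamma_xyy = 0.315429, Gamma_yxx = -2.693067, Gamma_yxy = -0.206322, Gamma_yyy = 0.083771
  tau = 0.500000: gamma = (-0.375000, -0.250000), gamma' = (0.000000, 0.000000); Gamma_xxx = -1.886273, Gamma_xxy = -0.119324, Gamma_xyy = 0.315429, Gamma_yxx = -2.693067, Gamma_yxy = -0.206322, Gamma_yyy = 0.083771
  tau = 0.750000: gamma = (-0.375000, -0.250000), gamma' = (0.000000, 0.000000); Gamma_xxx = -1.886273, Gamma_xxy = -0.119324, Gamma_xyy = 0.315429, Gamma_yxx = -2.693067, Gamma_yxy = -0.206322, Gamma_yyy = 0.083771
  tau = 1.000000: gamma = (-0.375000, -0.250000), gamma' = (0.000000, 0.000000); Gamma_xxx = -1.886273, Gamma_xxy = -0.119324, Gamma_xyy = 0.315429, Gamma_yxx = -2.693067, Gamma_yxy = -0.206322, Gamma_yyy = 0.083771
step 0: V^x = -0.5000, V^y = -0.2500
step 1: k1 = (0.000000, 0.000000), k2 = (0.000000, 0.000000), k3 = (0.000000, 0.000000), k4 = (0.000000, 0.000000); V <- V + (h/6)(k1 + 2k2 + 2k3 + k4): V^x = -0.5000, V^y = -0.2500
step 2: k1 = (0.000000, 0.000000), k2 = (0.000000, 0.000000), k3 = (0.000000, 0.000000), k4 = (0.000000, 0.000000); V <- V + (h/6)(k1 + 2k2 + 2k3 + k4): V^x = -0.5000, V^y = -0.2500


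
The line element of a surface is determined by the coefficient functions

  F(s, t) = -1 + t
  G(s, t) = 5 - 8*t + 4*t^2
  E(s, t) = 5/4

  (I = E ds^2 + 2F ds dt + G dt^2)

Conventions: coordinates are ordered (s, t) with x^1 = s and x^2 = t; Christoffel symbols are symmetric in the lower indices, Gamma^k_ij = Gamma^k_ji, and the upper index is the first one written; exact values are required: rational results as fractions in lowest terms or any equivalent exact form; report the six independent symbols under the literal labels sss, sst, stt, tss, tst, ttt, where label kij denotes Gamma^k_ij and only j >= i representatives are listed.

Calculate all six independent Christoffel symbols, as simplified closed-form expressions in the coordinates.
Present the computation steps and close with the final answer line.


E = 5/4; F = -1 + t; G = 5 - 8*t + 4*t^2
Gamma^k_ij = (1/2) g^{kl} (d_i g_jl + d_j g_il - d_l g_ij), with g^inv = (1/(EG-F^2)) [[G, -F], [-F, E]]
first partials: E_s = 0, E_t = 0, F_s = 0, F_t = 1, G_s = 0, G_t = -8 + 8*t
D = EG - F^2 = 21/4 - 8*t + 4*t^2
expanded: Gamma^s_ss = (G E_s - 2F F_s + F E_t)/(2D), Gamma^s_st = (G E_t - F G_s)/(2D), Gamma^s_tt = (2G F_t - G G_s - F G_t)/(2D), Gamma^t_ss = (2E F_s - E E_t - F E_s)/(2D), Gamma^t_st = (E G_s - F E_t)/(2D), Gamma^t_tt = (E G_t - 2F F_t + F G_s)/(2D); substitute and cancel common factors

Answer: Gamma_sss = 0, Gamma_sst = 0, Gamma_stt = 4/(16*t^2 - 32*t + 21), Gamma_tss = 0, Gamma_tst = 0, Gamma_ttt = (16*t - 16)/(16*t^2 - 32*t + 21)
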